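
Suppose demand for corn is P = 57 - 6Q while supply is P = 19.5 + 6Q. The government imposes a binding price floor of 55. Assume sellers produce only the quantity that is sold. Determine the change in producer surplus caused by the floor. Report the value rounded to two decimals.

Free-market equilibrium: 57 - 6Q = 19.5 + 6Q gives Q* = 3.125, P* = 38.25.
At the floor price 55, quantity demanded is (57 - 55)/6 = 0.3333; demand is the short side, so Q = 0.3333 trades at P = 55.
PS goes from (1/2)(3.125)(18.75) = 29.2969 to 11.5 (computed as (55 - 19.5)(0.3333) - (1/2)(6)(0.3333)^2), a change of -17.7969.

-17.80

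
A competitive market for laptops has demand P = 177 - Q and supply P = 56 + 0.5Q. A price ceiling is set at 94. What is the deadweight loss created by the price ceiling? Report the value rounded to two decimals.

16.33

Without the control, 177 - Q = 56 + 0.5Q so Q* = 80.6667 and P* = 96.3333.
At P = 94, sellers supply (94 - 56)/0.5 = 76 while buyers want more, so the quantity traded is 76 at price 94.
At Q = 76 the demand price is 101 and the supply price is 94. Deadweight loss is the triangle between the curves from 76 to 80.6667: (1/2)(101 - 94)(80.6667 - 76) = 16.3333.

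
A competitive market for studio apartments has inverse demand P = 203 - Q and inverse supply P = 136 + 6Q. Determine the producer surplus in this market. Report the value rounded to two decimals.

Equilibrium: 203 - Q = 136 + 6Q, so Q* = 9.5714 and P* = 193.4286.
Producer surplus is the triangle above supply below P*: (1/2)(9.5714)(193.4286 - 136) = (1/2)(9.5714)(57.4286) = 274.8367.

274.84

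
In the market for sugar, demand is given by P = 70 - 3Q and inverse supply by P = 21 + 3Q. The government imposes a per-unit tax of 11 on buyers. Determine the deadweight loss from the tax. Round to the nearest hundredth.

Pre-tax equilibrium: 70 - 3Q = 21 + 3Q gives Q* = 8.1667, P* = 45.5.
With the tax, buyers' net willingness to pay falls by 11: (70 - 11) - 3Q = 21 + 3Q, so Q_t = 6.3333. Buyers pay P_b = 51; sellers receive P_s = P_b - 11 = 40.
The welfare triangle lost has base Q* - Q_t = 1.8333 and height t = 11, so DWL = (1/2)(1.8333)(11) = 10.0833.

10.08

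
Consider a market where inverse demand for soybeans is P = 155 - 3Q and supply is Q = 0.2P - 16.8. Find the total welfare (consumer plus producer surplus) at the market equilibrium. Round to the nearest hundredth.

315.06

Rewriting supply in inverse form: P = 84 + 5Q.
Equilibrium: 155 - 3Q = 84 + 5Q, so Q* = 8.875 and P* = 128.375.
CS = (1/2)(8.875)(26.625) = 118.1484 and PS = (1/2)(8.875)(44.375) = 196.9141, so total surplus = 315.0625.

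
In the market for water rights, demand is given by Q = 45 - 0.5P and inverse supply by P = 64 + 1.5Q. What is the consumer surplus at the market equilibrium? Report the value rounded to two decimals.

55.18

Rewriting demand in inverse form: P = 90 - 2Q.
Setting demand equal to supply, 26 = 3.5Q, so Q* = 7.4286 and P* = 75.1429.
The demand choke price is 90, so CS = (1/2)(Q*)(90 - P*) = (1/2)(7.4286)(14.8571) = 55.1837.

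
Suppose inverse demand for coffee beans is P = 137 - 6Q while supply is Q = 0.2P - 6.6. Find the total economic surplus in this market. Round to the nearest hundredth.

Rewriting supply in inverse form: P = 33 + 5Q.
Equilibrium: 137 - 6Q = 33 + 5Q, so Q* = 9.4545 and P* = 80.2727.
Total surplus is the full triangle between the curves from 0 to Q*: (1/2)(9.4545)(137 - 33) = 491.6364.

491.64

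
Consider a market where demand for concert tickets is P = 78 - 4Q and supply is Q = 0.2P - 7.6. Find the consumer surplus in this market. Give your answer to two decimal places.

Rewriting supply in inverse form: P = 38 + 5Q.
Equilibrium: 78 - 4Q = 38 + 5Q, so Q* = 4.4444 and P* = 60.2222.
Consumer surplus is the triangle under demand above P*: (1/2)(4.4444)(78 - 60.2222) = (1/2)(4.4444)(17.7778) = 39.5062.

39.51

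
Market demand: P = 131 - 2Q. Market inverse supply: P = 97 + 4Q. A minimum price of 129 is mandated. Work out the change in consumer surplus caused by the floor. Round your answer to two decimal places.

Without the control, 131 - 2Q = 97 + 4Q so Q* = 5.6667 and P* = 119.6667.
At the floor price 129, quantity demanded is (131 - 129)/2 = 1; demand is the short side, so Q = 1 trades at P = 129.
CS goes from (1/2)(5.6667)(11.3333) = 32.1111 to 1 (computed as (131 - 129)(1) - (1/2)(2)(1)^2), a change of -31.1111.

-31.11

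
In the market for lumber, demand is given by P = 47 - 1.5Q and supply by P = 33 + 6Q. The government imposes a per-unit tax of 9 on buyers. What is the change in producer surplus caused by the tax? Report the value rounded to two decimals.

-9.12

Pre-tax equilibrium: 47 - 1.5Q = 33 + 6Q gives Q* = 1.8667, P* = 44.2.
With the tax, buyers' net willingness to pay falls by 9: (47 - 9) - 1.5Q = 33 + 6Q, so Q_t = 0.6667. Buyers pay P_b = 46; sellers receive P_s = P_b - 9 = 37.
PS falls from (1/2)(1.8667)(11.2) = 10.4533 to (1/2)(0.6667)(4) = 1.3333, a change of -9.12.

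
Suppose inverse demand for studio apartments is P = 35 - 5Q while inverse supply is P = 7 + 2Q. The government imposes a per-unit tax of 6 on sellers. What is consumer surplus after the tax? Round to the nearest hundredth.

Without the tax, 35 - 5Q = 7 + 2Q so Q* = 4 and P* = 15.
A tax on sellers shifts supply up by 6: 35 - 5Q = 7 + 2Q + 6, so Q_t = 3.1429. Buyers pay P_b = 19.2857; sellers receive P_s = P_b - 6 = 13.2857.
Consumer surplus is the triangle under demand above P_b: (1/2)(3.1429)(35 - 19.2857) = 24.6939.

24.69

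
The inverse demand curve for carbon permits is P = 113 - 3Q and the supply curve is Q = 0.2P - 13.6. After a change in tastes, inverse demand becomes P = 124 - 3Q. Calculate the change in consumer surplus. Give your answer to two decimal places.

Rewriting supply in inverse form: P = 68 + 5Q.
Initial equilibrium: Q_0 = 5.625, P_0 = 96.125; CS_0 = (1/2)(5.625)(16.875) = 47.4609, PS_0 = (1/2)(5.625)(28.125) = 79.1016.
New equilibrium: 124 - 3Q = 68 + 5Q gives Q_1 = 7, P_1 = 103; CS_1 = 73.5, PS_1 = 122.5.
Change in consumer surplus = 73.5 - 47.4609 = 26.0391.

26.04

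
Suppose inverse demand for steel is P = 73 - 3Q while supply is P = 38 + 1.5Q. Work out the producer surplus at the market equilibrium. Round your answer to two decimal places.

Set 73 - 3Q = 38 + 1.5Q, which gives 35 = 4.5Q, so Q* = 7.7778 and P* = 73 - 3(7.7778) = 49.6667.
PS is the area between P* and the supply curve from 0 to Q*: (1/2)(7.7778)(11.6667) = 45.3704.

45.37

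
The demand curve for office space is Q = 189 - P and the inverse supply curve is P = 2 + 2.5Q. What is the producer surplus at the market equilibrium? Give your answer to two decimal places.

Rewriting demand in inverse form: P = 189 - Q.
Set 189 - Q = 2 + 2.5Q, which gives 187 = 3.5Q, so Q* = 53.4286 and P* = 189 - (53.4286) = 135.5714.
PS is the area between P* and the supply curve from 0 to Q*: (1/2)(53.4286)(133.5714) = 3568.2653.

3568.27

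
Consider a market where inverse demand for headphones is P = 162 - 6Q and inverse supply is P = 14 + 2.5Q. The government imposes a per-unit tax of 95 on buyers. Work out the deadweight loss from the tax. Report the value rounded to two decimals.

Pre-tax equilibrium: 162 - 6Q = 14 + 2.5Q gives Q* = 17.4118, P* = 57.5294.
With the tax, buyers' net willingness to pay falls by 95: (162 - 95) - 6Q = 14 + 2.5Q, so Q_t = 6.2353. Buyers pay P_b = 124.5882; sellers receive P_s = P_b - 95 = 29.5882.
The welfare triangle lost has base Q* - Q_t = 11.1765 and height t = 95, so DWL = (1/2)(11.1765)(95) = 530.8824.

530.88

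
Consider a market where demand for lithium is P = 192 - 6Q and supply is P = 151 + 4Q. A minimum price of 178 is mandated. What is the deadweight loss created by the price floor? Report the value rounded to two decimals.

Free-market equilibrium: 192 - 6Q = 151 + 4Q gives Q* = 4.1, P* = 167.4.
At the floor price 178, quantity demanded is (192 - 178)/6 = 2.3333; demand is the short side, so Q = 2.3333 trades at P = 178.
At Q = 2.3333 the demand price is 178 and the supply price is 160.3333. Deadweight loss is the triangle between the curves from 2.3333 to 4.1: (1/2)(178 - 160.3333)(4.1 - 2.3333) = 15.6056.

15.61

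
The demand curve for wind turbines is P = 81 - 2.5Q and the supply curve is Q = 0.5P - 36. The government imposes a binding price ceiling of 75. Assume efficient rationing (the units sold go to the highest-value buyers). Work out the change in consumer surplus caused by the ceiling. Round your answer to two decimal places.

1.19

Rewriting supply in inverse form: P = 72 + 2Q.
Without the control, 81 - 2.5Q = 72 + 2Q so Q* = 2 and P* = 76.
At the ceiling price 75, quantity supplied is (75 - 72)/2 = 1.5; supply is the short side, so Q = 1.5 trades at P = 75.
CS goes from (1/2)(2)(5) = 5 to 6.1875 (computed as (81 - 75)(1.5) - (1/2)(2.5)(1.5)^2), a change of 1.1875.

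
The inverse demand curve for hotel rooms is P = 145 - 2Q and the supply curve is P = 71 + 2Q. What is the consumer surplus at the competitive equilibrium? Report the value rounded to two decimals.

Setting demand equal to supply, 74 = 4Q, so Q* = 18.5 and P* = 108.
CS is the area between the demand curve and P* from 0 to Q*: (1/2)(18.5)(37) = 342.25.

342.25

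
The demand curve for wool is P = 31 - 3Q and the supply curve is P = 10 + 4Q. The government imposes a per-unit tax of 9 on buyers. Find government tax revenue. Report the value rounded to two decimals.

Pre-tax equilibrium: 31 - 3Q = 10 + 4Q gives Q* = 3, P* = 22.
A tax on buyers shifts demand down by 9: (31 - 9) - 3Q = 10 + 4Q, so Q_t = 1.7143. Buyers pay P_b = 25.8571; sellers receive P_s = P_b - 9 = 16.8571.
Tax revenue = t x Q_t = 9 x 1.7143 = 15.4286.

15.43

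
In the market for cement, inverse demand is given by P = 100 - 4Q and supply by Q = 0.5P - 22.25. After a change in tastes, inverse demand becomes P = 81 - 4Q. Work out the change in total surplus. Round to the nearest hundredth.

Rewriting supply in inverse form: P = 44.5 + 2Q.
Initial equilibrium: Q_0 = 9.25, P_0 = 63; CS_0 = (1/2)(9.25)(37) = 171.125, PS_0 = (1/2)(9.25)(18.5) = 85.5625.
New equilibrium: 81 - 4Q = 44.5 + 2Q gives Q_1 = 6.0833, P_1 = 56.6667; CS_1 = 74.0139, PS_1 = 37.0069.
Change in total surplus = (74.0139 + 37.0069) - (171.125 + 85.5625) = -145.6667.

-145.67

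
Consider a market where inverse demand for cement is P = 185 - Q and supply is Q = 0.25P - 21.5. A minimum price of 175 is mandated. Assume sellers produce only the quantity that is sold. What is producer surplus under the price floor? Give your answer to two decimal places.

Rewriting supply in inverse form: P = 86 + 4Q.
Free-market equilibrium: 185 - Q = 86 + 4Q gives Q* = 19.8, P* = 165.2.
At the floor price 175, quantity demanded is (185 - 175)/1 = 10; demand is the short side, so Q = 10 trades at P = 175.
The supply price at Q = 10 is 126. PS is the trapezoid between 175 and supply over [0, 10]: (1/2)[(175 - 86) + (175 - 126)](10) = 690.

690.00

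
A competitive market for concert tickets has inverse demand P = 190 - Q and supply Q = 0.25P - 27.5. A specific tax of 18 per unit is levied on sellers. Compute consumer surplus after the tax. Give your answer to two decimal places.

76.88

Rewriting supply in inverse form: P = 110 + 4Q.
Without the tax, 190 - Q = 110 + 4Q so Q* = 16 and P* = 174.
With the tax, sellers need 18 more per unit: 190 - Q = 110 + 4Q + 18, so Q_t = 12.4. Buyers pay P_b = 177.6; sellers receive P_s = P_b - 18 = 159.6.
Consumer surplus is the triangle under demand above P_b: (1/2)(12.4)(190 - 177.6) = 76.88.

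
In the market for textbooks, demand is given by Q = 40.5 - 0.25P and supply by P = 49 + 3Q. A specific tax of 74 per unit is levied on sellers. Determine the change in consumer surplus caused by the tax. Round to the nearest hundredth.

Rewriting demand in inverse form: P = 162 - 4Q.
Without the tax, 162 - 4Q = 49 + 3Q so Q* = 16.1429 and P* = 97.4286.
With the tax, sellers need 74 more per unit: 162 - 4Q = 49 + 3Q + 74, so Q_t = 5.5714. Buyers pay P_b = 139.7143; sellers receive P_s = P_b - 74 = 65.7143.
CS falls from (1/2)(16.1429)(64.5714) = 521.1837 to (1/2)(5.5714)(22.2857) = 62.0816, a change of -459.102.

-459.10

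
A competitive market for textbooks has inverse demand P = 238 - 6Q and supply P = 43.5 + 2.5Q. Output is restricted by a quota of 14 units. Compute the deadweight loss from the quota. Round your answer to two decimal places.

335.31

Without the quota, 238 - 6Q = 43.5 + 2.5Q gives Q* = 22.8824.
At Q = 14 the demand price is 238 - 6(14) = 154 and the supply price is 43.5 + 2.5(14) = 78.5.
Deadweight loss is the triangle between the curves from 14 to 22.8824: (1/2)(154 - 78.5)(22.8824 - 14) = 335.3088.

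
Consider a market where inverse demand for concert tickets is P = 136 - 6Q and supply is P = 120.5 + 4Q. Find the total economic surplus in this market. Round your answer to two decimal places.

12.01

Set 136 - 6Q = 120.5 + 4Q, which gives 15.5 = 10Q, so Q* = 1.55 and P* = 136 - 6(1.55) = 126.7.
Total surplus is the full triangle between the curves from 0 to Q*: (1/2)(1.55)(136 - 120.5) = 12.0125.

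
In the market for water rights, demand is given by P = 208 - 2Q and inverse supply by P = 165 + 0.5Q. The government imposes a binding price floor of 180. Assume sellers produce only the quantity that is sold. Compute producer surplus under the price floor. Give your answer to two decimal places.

Without the control, 208 - 2Q = 165 + 0.5Q so Q* = 17.2 and P* = 173.6.
At the floor price 180, quantity demanded is (208 - 180)/2 = 14; demand is the short side, so Q = 14 trades at P = 180.
The supply price at Q = 14 is 172. PS is the trapezoid between 180 and supply over [0, 14]: (1/2)[(180 - 165) + (180 - 172)](14) = 161.

161.00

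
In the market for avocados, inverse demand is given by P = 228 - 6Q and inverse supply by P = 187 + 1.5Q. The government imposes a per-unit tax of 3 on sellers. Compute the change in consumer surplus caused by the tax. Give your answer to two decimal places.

Without the tax, 228 - 6Q = 187 + 1.5Q so Q* = 5.4667 and P* = 195.2.
A tax on sellers shifts supply up by 3: 228 - 6Q = 187 + 1.5Q + 3, so Q_t = 5.0667. Buyers pay P_b = 197.6; sellers receive P_s = P_b - 3 = 194.6.
CS falls from (1/2)(5.4667)(32.8) = 89.6533 to (1/2)(5.0667)(30.4) = 77.0133, a change of -12.64.

-12.64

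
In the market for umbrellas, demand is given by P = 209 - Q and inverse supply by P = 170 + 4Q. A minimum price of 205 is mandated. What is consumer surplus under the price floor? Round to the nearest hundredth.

Free-market equilibrium: 209 - Q = 170 + 4Q gives Q* = 7.8, P* = 201.2.
At P = 205, buyers demand (209 - 205)/1 = 4 while sellers would supply more, so the quantity traded is 4 at price 205.
CS is the triangle under demand above 205: (1/2)(4)(209 - 205) = 8.

8.00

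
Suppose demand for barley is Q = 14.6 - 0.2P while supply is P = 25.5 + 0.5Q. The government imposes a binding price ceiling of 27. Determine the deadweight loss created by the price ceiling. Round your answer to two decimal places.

87.36

Rewriting demand in inverse form: P = 73 - 5Q.
Without the control, 73 - 5Q = 25.5 + 0.5Q so Q* = 8.6364 and P* = 29.8182.
At the ceiling price 27, quantity supplied is (27 - 25.5)/0.5 = 3; supply is the short side, so Q = 3 trades at P = 27.
The lost-trades triangle has base Q* - 3 = 5.6364 and height equal to the gap between the curves at Q = 3, which is 58 - 27 = 31. DWL = (1/2)(5.6364)(31) = 87.3636.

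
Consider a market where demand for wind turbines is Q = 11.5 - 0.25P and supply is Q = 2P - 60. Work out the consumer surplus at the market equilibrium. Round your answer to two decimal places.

Rewriting demand in inverse form: P = 46 - 4Q.
Rewriting supply in inverse form: P = 30 + 0.5Q.
Set 46 - 4Q = 30 + 0.5Q, which gives 16 = 4.5Q, so Q* = 3.5556 and P* = 46 - 4(3.5556) = 31.7778.
Consumer surplus is the triangle under demand above P*: (1/2)(3.5556)(46 - 31.7778) = (1/2)(3.5556)(14.2222) = 25.284.

25.28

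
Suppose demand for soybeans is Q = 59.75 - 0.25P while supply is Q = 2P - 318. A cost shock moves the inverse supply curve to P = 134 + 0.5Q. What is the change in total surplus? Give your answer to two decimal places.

513.89

Rewriting demand in inverse form: P = 239 - 4Q.
Rewriting supply in inverse form: P = 159 + 0.5Q.
Initial equilibrium: Q_0 = 17.7778, P_0 = 167.8889; CS_0 = (1/2)(17.7778)(71.1111) = 632.0988, PS_0 = (1/2)(17.7778)(8.8889) = 79.0123.
New equilibrium: 239 - 4Q = 134 + 0.5Q gives Q_1 = 23.3333, P_1 = 145.6667; CS_1 = 1088.8889, PS_1 = 136.1111.
Change in total surplus = (1088.8889 + 136.1111) - (632.0988 + 79.0123) = 513.8889.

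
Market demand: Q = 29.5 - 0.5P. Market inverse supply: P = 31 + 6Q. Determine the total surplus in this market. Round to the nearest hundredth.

Rewriting demand in inverse form: P = 59 - 2Q.
Setting demand equal to supply, 28 = 8Q, so Q* = 3.5 and P* = 52.
Total surplus is the full triangle between the curves from 0 to Q*: (1/2)(3.5)(59 - 31) = 49.

49.00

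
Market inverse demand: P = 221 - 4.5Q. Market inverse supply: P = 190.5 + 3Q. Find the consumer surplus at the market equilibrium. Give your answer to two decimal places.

37.21

Setting demand equal to supply, 30.5 = 7.5Q, so Q* = 4.0667 and P* = 202.7.
The demand choke price is 221, so CS = (1/2)(Q*)(221 - P*) = (1/2)(4.0667)(18.3) = 37.21.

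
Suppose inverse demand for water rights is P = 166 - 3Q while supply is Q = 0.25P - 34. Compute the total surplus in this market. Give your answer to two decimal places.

64.29

Rewriting supply in inverse form: P = 136 + 4Q.
Set 166 - 3Q = 136 + 4Q, which gives 30 = 7Q, so Q* = 4.2857 and P* = 166 - 3(4.2857) = 153.1429.
CS = (1/2)(4.2857)(12.8571) = 27.551 and PS = (1/2)(4.2857)(17.1429) = 36.7347, so total surplus = 64.2857.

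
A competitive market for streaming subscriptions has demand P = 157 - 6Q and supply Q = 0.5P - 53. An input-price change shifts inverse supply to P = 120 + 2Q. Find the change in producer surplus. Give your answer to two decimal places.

-19.25

Rewriting supply in inverse form: P = 106 + 2Q.
Initial equilibrium: Q_0 = 6.375, P_0 = 118.75; CS_0 = (1/2)(6.375)(38.25) = 121.9219, PS_0 = (1/2)(6.375)(12.75) = 40.6406.
New equilibrium: 157 - 6Q = 120 + 2Q gives Q_1 = 4.625, P_1 = 129.25; CS_1 = 64.1719, PS_1 = 21.3906.
Change in producer surplus = 21.3906 - 40.6406 = -19.25.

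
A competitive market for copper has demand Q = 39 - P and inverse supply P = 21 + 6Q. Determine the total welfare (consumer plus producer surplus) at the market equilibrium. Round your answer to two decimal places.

23.14

Rewriting demand in inverse form: P = 39 - Q.
Setting demand equal to supply, 18 = 7Q, so Q* = 2.5714 and P* = 36.4286.
Total surplus is the full triangle between the curves from 0 to Q*: (1/2)(2.5714)(39 - 21) = 23.1429.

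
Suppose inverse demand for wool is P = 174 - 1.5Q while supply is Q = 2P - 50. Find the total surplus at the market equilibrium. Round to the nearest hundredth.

Rewriting supply in inverse form: P = 25 + 0.5Q.
Equilibrium: 174 - 1.5Q = 25 + 0.5Q, so Q* = 74.5 and P* = 62.25.
Total surplus is the full triangle between the curves from 0 to Q*: (1/2)(74.5)(174 - 25) = 5550.25.

5550.25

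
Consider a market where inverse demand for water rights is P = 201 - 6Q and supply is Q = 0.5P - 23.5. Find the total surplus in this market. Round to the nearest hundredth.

1482.25

Rewriting supply in inverse form: P = 47 + 2Q.
Set 201 - 6Q = 47 + 2Q, which gives 154 = 8Q, so Q* = 19.25 and P* = 201 - 6(19.25) = 85.5.
CS = (1/2)(19.25)(115.5) = 1111.6875 and PS = (1/2)(19.25)(38.5) = 370.5625, so total surplus = 1482.25.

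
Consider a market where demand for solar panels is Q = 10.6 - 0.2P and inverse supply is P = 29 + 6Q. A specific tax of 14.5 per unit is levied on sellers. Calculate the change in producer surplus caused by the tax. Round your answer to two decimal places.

-12.04

Rewriting demand in inverse form: P = 53 - 5Q.
Pre-tax equilibrium: 53 - 5Q = 29 + 6Q gives Q* = 2.1818, P* = 42.0909.
With the tax, sellers need 14.5 more per unit: 53 - 5Q = 29 + 6Q + 14.5, so Q_t = 0.8636. Buyers pay P_b = 48.6818; sellers receive P_s = P_b - 14.5 = 34.1818.
Producers lose the trapezoid between P_s and P* out to Q_t plus the triangle from Q_t to Q*: change in PS = 2.2376 - 14.281 = -12.0434.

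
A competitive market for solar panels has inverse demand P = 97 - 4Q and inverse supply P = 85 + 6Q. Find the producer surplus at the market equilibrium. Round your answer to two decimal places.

4.32

Setting demand equal to supply, 12 = 10Q, so Q* = 1.2 and P* = 92.2.
The supply curve's price intercept is 85, so PS = (1/2)(Q*)(P* - 85) = (1/2)(1.2)(7.2) = 4.32.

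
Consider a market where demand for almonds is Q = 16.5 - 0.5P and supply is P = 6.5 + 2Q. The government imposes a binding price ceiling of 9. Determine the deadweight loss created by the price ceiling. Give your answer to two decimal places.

Rewriting demand in inverse form: P = 33 - 2Q.
Free-market equilibrium: 33 - 2Q = 6.5 + 2Q gives Q* = 6.625, P* = 19.75.
At the ceiling price 9, quantity supplied is (9 - 6.5)/2 = 1.25; supply is the short side, so Q = 1.25 trades at P = 9.
At Q = 1.25 the demand price is 30.5 and the supply price is 9. Deadweight loss is the triangle between the curves from 1.25 to 6.625: (1/2)(30.5 - 9)(6.625 - 1.25) = 57.7812.

57.78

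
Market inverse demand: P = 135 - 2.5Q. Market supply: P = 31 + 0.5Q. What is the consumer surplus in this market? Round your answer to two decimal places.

Setting demand equal to supply, 104 = 3Q, so Q* = 34.6667 and P* = 48.3333.
CS is the area between the demand curve and P* from 0 to Q*: (1/2)(34.6667)(86.6667) = 1502.2222.

1502.22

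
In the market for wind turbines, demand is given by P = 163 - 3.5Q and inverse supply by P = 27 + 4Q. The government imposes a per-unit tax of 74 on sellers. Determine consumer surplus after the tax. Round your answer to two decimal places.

Without the tax, 163 - 3.5Q = 27 + 4Q so Q* = 18.1333 and P* = 99.5333.
With the tax, sellers need 74 more per unit: 163 - 3.5Q = 27 + 4Q + 74, so Q_t = 8.2667. Buyers pay P_b = 134.0667; sellers receive P_s = P_b - 74 = 60.0667.
CS = (1/2)(Q_t)(163 - P_b) = (1/2)(8.2667)(28.9333) = 119.5911.

119.59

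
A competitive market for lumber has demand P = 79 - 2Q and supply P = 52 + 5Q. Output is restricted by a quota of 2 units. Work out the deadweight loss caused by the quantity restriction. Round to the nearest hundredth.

12.07

Unrestricted equilibrium: Q* = (79 - 52)/(2 + 5) = 3.8571.
At Q = 2 the demand price is 79 - 2(2) = 75 and the supply price is 52 + 5(2) = 62.
DWL = (1/2)(gap between curves at 2) x (Q* - 2) = (1/2)(13)(1.8571) = 12.0714.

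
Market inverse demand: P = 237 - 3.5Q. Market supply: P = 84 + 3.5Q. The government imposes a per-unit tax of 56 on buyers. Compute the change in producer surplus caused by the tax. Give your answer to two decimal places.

-500.00

Without the tax, 237 - 3.5Q = 84 + 3.5Q so Q* = 21.8571 and P* = 160.5.
With the tax, buyers' net willingness to pay falls by 56: (237 - 56) - 3.5Q = 84 + 3.5Q, so Q_t = 13.8571. Buyers pay P_b = 188.5; sellers receive P_s = P_b - 56 = 132.5.
PS falls from (1/2)(21.8571)(76.5) = 836.0357 to (1/2)(13.8571)(48.5) = 336.0357, a change of -500.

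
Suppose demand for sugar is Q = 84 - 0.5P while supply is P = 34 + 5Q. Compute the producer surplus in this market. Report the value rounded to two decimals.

916.12

Rewriting demand in inverse form: P = 168 - 2Q.
Setting demand equal to supply, 134 = 7Q, so Q* = 19.1429 and P* = 129.7143.
Producer surplus is the triangle above supply below P*: (1/2)(19.1429)(129.7143 - 34) = (1/2)(19.1429)(95.7143) = 916.1224.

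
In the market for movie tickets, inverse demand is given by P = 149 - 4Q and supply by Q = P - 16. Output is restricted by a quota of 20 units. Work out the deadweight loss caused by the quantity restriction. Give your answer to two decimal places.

Rewriting supply in inverse form: P = 16 + Q.
Unrestricted equilibrium: Q* = (149 - 16)/(4 + 1) = 26.6.
At Q = 20 the demand price is 149 - 4(20) = 69 and the supply price is 16 + (20) = 36.
Deadweight loss is the triangle between the curves from 20 to 26.6: (1/2)(69 - 36)(26.6 - 20) = 108.9.

108.90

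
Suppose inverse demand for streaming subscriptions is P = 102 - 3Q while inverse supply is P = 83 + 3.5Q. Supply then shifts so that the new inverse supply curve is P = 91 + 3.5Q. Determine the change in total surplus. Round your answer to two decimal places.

Initial equilibrium: Q_0 = 2.9231, P_0 = 93.2308; CS_0 = (1/2)(2.9231)(8.7692) = 12.8166, PS_0 = (1/2)(2.9231)(10.2308) = 14.9527.
New equilibrium: 102 - 3Q = 91 + 3.5Q gives Q_1 = 1.6923, P_1 = 96.9231; CS_1 = 4.2959, PS_1 = 5.0118.
Change in total surplus = (4.2959 + 5.0118) - (12.8166 + 14.9527) = -18.4615.

-18.46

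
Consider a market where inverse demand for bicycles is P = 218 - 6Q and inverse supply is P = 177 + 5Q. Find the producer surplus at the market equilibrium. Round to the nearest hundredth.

34.73

Equilibrium: 218 - 6Q = 177 + 5Q, so Q* = 3.7273 and P* = 195.6364.
PS is the area between P* and the supply curve from 0 to Q*: (1/2)(3.7273)(18.6364) = 34.7314.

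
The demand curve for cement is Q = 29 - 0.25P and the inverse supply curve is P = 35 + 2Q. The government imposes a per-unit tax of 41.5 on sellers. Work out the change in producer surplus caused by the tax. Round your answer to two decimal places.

-138.91

Rewriting demand in inverse form: P = 116 - 4Q.
Pre-tax equilibrium: 116 - 4Q = 35 + 2Q gives Q* = 13.5, P* = 62.
With the tax, sellers need 41.5 more per unit: 116 - 4Q = 35 + 2Q + 41.5, so Q_t = 6.5833. Buyers pay P_b = 89.6667; sellers receive P_s = P_b - 41.5 = 48.1667.
Producers lose the trapezoid between P_s and P* out to Q_t plus the triangle from Q_t to Q*: change in PS = 43.3403 - 182.25 = -138.9097.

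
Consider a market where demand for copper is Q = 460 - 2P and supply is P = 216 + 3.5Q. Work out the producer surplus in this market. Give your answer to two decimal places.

Rewriting demand in inverse form: P = 230 - 0.5Q.
Set 230 - 0.5Q = 216 + 3.5Q, which gives 14 = 4Q, so Q* = 3.5 and P* = 230 - 0.5(3.5) = 228.25.
PS is the area between P* and the supply curve from 0 to Q*: (1/2)(3.5)(12.25) = 21.4375.

21.44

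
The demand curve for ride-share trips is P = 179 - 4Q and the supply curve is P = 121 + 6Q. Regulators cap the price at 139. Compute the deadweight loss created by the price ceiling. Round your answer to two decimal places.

39.20

Without the control, 179 - 4Q = 121 + 6Q so Q* = 5.8 and P* = 155.8.
At the ceiling price 139, quantity supplied is (139 - 121)/6 = 3; supply is the short side, so Q = 3 trades at P = 139.
The lost-trades triangle has base Q* - 3 = 2.8 and height equal to the gap between the curves at Q = 3, which is 167 - 139 = 28. DWL = (1/2)(2.8)(28) = 39.2.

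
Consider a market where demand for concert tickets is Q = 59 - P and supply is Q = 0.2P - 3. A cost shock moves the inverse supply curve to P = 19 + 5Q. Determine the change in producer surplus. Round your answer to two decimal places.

Rewriting demand in inverse form: P = 59 - Q.
Rewriting supply in inverse form: P = 15 + 5Q.
Initial equilibrium: Q_0 = 7.3333, P_0 = 51.6667; CS_0 = (1/2)(7.3333)(7.3333) = 26.8889, PS_0 = (1/2)(7.3333)(36.6667) = 134.4444.
New equilibrium: 59 - Q = 19 + 5Q gives Q_1 = 6.6667, P_1 = 52.3333; CS_1 = 22.2222, PS_1 = 111.1111.
Change in producer surplus = 111.1111 - 134.4444 = -23.3333.

-23.33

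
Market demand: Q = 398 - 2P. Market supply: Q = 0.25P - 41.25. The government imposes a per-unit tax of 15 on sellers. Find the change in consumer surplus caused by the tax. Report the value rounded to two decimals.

Rewriting demand in inverse form: P = 199 - 0.5Q.
Rewriting supply in inverse form: P = 165 + 4Q.
Without the tax, 199 - 0.5Q = 165 + 4Q so Q* = 7.5556 and P* = 195.2222.
With the tax, sellers need 15 more per unit: 199 - 0.5Q = 165 + 4Q + 15, so Q_t = 4.2222. Buyers pay P_b = 196.8889; sellers receive P_s = P_b - 15 = 181.8889.
CS falls from (1/2)(7.5556)(3.7778) = 14.2716 to (1/2)(4.2222)(2.1111) = 4.4568, a change of -9.8148.

-9.81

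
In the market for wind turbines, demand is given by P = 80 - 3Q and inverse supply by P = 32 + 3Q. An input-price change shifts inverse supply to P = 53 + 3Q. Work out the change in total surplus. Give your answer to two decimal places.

Initial equilibrium: Q_0 = 8, P_0 = 56; CS_0 = (1/2)(8)(24) = 96, PS_0 = (1/2)(8)(24) = 96.
New equilibrium: 80 - 3Q = 53 + 3Q gives Q_1 = 4.5, P_1 = 66.5; CS_1 = 30.375, PS_1 = 30.375.
Change in total surplus = (30.375 + 30.375) - (96 + 96) = -131.25.

-131.25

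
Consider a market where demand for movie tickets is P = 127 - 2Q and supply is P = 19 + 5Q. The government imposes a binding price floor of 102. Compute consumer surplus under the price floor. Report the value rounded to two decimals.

Free-market equilibrium: 127 - 2Q = 19 + 5Q gives Q* = 15.4286, P* = 96.1429.
At the floor price 102, quantity demanded is (127 - 102)/2 = 12.5; demand is the short side, so Q = 12.5 trades at P = 102.
CS is the triangle under demand above 102: (1/2)(12.5)(127 - 102) = 156.25.

156.25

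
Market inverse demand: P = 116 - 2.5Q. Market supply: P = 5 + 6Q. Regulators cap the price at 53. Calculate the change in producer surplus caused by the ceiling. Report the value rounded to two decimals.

Free-market equilibrium: 116 - 2.5Q = 5 + 6Q gives Q* = 13.0588, P* = 83.3529.
At the ceiling price 53, quantity supplied is (53 - 5)/6 = 8; supply is the short side, so Q = 8 trades at P = 53.
PS goes from (1/2)(13.0588)(78.3529) = 511.5986 to 192 (computed as (53 - 5)(8) - (1/2)(6)(8)^2), a change of -319.5986.

-319.60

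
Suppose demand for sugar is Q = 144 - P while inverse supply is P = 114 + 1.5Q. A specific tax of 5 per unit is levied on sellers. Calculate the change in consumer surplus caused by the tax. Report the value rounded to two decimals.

-22.00

Rewriting demand in inverse form: P = 144 - Q.
Pre-tax equilibrium: 144 - Q = 114 + 1.5Q gives Q* = 12, P* = 132.
With the tax, sellers need 5 more per unit: 144 - Q = 114 + 1.5Q + 5, so Q_t = 10. Buyers pay P_b = 134; sellers receive P_s = P_b - 5 = 129.
CS falls from (1/2)(12)(12) = 72 to (1/2)(10)(10) = 50, a change of -22.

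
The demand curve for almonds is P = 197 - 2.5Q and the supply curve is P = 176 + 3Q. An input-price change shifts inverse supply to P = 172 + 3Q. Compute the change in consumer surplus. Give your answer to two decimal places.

7.60

Initial equilibrium: Q_0 = 3.8182, P_0 = 187.4545; CS_0 = (1/2)(3.8182)(9.5455) = 18.2231, PS_0 = (1/2)(3.8182)(11.4545) = 21.8678.
New equilibrium: 197 - 2.5Q = 172 + 3Q gives Q_1 = 4.5455, P_1 = 185.6364; CS_1 = 25.8264, PS_1 = 30.9917.
Change in consumer surplus = 25.8264 - 18.2231 = 7.6033.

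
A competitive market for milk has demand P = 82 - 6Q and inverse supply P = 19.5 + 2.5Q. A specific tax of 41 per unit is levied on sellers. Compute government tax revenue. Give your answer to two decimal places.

103.71

Pre-tax equilibrium: 82 - 6Q = 19.5 + 2.5Q gives Q* = 7.3529, P* = 37.8824.
A tax on sellers shifts supply up by 41: 82 - 6Q = 19.5 + 2.5Q + 41, so Q_t = 2.5294. Buyers pay P_b = 66.8235; sellers receive P_s = P_b - 41 = 25.8235.
Revenue is the tax times quantity traded: 41 x 2.5294 = 103.7059.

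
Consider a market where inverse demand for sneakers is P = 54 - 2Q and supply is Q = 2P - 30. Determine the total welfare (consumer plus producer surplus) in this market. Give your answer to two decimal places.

304.20

Rewriting supply in inverse form: P = 15 + 0.5Q.
Setting demand equal to supply, 39 = 2.5Q, so Q* = 15.6 and P* = 22.8.
Total surplus is the full triangle between the curves from 0 to Q*: (1/2)(15.6)(54 - 15) = 304.2.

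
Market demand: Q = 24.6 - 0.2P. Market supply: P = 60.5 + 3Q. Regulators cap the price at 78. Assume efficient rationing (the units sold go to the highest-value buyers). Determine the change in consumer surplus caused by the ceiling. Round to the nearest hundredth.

24.84

Rewriting demand in inverse form: P = 123 - 5Q.
Free-market equilibrium: 123 - 5Q = 60.5 + 3Q gives Q* = 7.8125, P* = 83.9375.
At P = 78, sellers supply (78 - 60.5)/3 = 5.8333 while buyers want more, so the quantity traded is 5.8333 at price 78.
CS goes from (1/2)(7.8125)(39.0625) = 152.5879 to 177.4306 (computed as (123 - 78)(5.8333) - (1/2)(5)(5.8333)^2), a change of 24.8427.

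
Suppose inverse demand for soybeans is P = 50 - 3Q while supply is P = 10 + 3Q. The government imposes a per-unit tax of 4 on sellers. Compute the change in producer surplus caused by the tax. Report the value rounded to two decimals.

-12.67

Without the tax, 50 - 3Q = 10 + 3Q so Q* = 6.6667 and P* = 30.
A tax on sellers shifts supply up by 4: 50 - 3Q = 10 + 3Q + 4, so Q_t = 6. Buyers pay P_b = 32; sellers receive P_s = P_b - 4 = 28.
PS falls from (1/2)(6.6667)(20) = 66.6667 to (1/2)(6)(18) = 54, a change of -12.6667.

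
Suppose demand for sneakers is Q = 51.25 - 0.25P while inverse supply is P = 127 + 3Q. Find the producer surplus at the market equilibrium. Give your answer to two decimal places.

186.24

Rewriting demand in inverse form: P = 205 - 4Q.
Setting demand equal to supply, 78 = 7Q, so Q* = 11.1429 and P* = 160.4286.
PS is the area between P* and the supply curve from 0 to Q*: (1/2)(11.1429)(33.4286) = 186.2449.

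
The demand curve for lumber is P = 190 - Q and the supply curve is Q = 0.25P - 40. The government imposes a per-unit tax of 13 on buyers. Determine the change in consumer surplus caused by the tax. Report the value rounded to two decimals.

Rewriting supply in inverse form: P = 160 + 4Q.
Without the tax, 190 - Q = 160 + 4Q so Q* = 6 and P* = 184.
With the tax, buyers' net willingness to pay falls by 13: (190 - 13) - Q = 160 + 4Q, so Q_t = 3.4. Buyers pay P_b = 186.6; sellers receive P_s = P_b - 13 = 173.6.
Consumers lose the trapezoid between P* and P_b out to Q_t plus the triangle from Q_t to Q*: change in CS = 5.78 - 18 = -12.22.

-12.22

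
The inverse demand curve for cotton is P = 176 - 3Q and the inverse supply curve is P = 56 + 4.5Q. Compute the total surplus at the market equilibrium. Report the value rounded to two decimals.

960.00

Equilibrium: 176 - 3Q = 56 + 4.5Q, so Q* = 16 and P* = 128.
CS = (1/2)(16)(48) = 384 and PS = (1/2)(16)(72) = 576, so total surplus = 960.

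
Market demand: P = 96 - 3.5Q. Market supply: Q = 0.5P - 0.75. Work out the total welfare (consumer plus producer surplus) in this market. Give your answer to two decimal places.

811.84

Rewriting supply in inverse form: P = 1.5 + 2Q.
Setting demand equal to supply, 94.5 = 5.5Q, so Q* = 17.1818 and P* = 35.8636.
Total surplus is the full triangle between the curves from 0 to Q*: (1/2)(17.1818)(96 - 1.5) = 811.8409.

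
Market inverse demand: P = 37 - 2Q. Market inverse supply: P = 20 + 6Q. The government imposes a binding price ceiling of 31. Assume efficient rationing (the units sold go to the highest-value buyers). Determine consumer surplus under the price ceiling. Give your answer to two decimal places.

Free-market equilibrium: 37 - 2Q = 20 + 6Q gives Q* = 2.125, P* = 32.75.
At the ceiling price 31, quantity supplied is (31 - 20)/6 = 1.8333; supply is the short side, so Q = 1.8333 trades at P = 31.
The demand price at Q = 1.8333 is 33.3333. CS is the trapezoid between demand and 31 over [0, 1.8333]: (1/2)[(37 - 31) + (33.3333 - 31)](1.8333) = 7.6389.

7.64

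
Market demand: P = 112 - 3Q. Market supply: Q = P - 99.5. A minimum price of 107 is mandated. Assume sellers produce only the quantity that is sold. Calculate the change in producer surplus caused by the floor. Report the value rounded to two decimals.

Rewriting supply in inverse form: P = 99.5 + Q.
Free-market equilibrium: 112 - 3Q = 99.5 + Q gives Q* = 3.125, P* = 102.625.
At the floor price 107, quantity demanded is (112 - 107)/3 = 1.6667; demand is the short side, so Q = 1.6667 trades at P = 107.
PS goes from (1/2)(3.125)(3.125) = 4.8828 to 11.1111 (computed as (107 - 99.5)(1.6667) - (1/2)(1)(1.6667)^2), a change of 6.2283.

6.23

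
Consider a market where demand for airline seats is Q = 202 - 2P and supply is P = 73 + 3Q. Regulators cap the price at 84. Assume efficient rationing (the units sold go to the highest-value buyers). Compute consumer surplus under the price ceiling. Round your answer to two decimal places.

Rewriting demand in inverse form: P = 101 - 0.5Q.
Without the control, 101 - 0.5Q = 73 + 3Q so Q* = 8 and P* = 97.
At P = 84, sellers supply (84 - 73)/3 = 3.6667 while buyers want more, so the quantity traded is 3.6667 at price 84.
The demand price at Q = 3.6667 is 99.1667. CS is the trapezoid between demand and 84 over [0, 3.6667]: (1/2)[(101 - 84) + (99.1667 - 84)](3.6667) = 58.9722.

58.97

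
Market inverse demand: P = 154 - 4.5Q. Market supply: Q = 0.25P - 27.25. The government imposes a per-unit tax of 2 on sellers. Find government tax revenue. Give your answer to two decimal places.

10.12

Rewriting supply in inverse form: P = 109 + 4Q.
Without the tax, 154 - 4.5Q = 109 + 4Q so Q* = 5.2941 and P* = 130.1765.
A tax on sellers shifts supply up by 2: 154 - 4.5Q = 109 + 4Q + 2, so Q_t = 5.0588. Buyers pay P_b = 131.2353; sellers receive P_s = P_b - 2 = 129.2353.
Tax revenue = t x Q_t = 2 x 5.0588 = 10.1176.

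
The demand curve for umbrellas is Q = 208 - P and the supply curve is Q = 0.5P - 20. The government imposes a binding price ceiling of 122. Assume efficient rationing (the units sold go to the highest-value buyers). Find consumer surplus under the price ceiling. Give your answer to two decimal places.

2685.50

Rewriting demand in inverse form: P = 208 - Q.
Rewriting supply in inverse form: P = 40 + 2Q.
Without the control, 208 - Q = 40 + 2Q so Q* = 56 and P* = 152.
At P = 122, sellers supply (122 - 40)/2 = 41 while buyers want more, so the quantity traded is 41 at price 122.
The demand price at Q = 41 is 167. CS is the trapezoid between demand and 122 over [0, 41]: (1/2)[(208 - 122) + (167 - 122)](41) = 2685.5.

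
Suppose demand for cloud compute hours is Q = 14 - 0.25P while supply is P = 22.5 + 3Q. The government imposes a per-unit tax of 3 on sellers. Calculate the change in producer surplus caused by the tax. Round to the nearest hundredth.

Rewriting demand in inverse form: P = 56 - 4Q.
Without the tax, 56 - 4Q = 22.5 + 3Q so Q* = 4.7857 and P* = 36.8571.
A tax on sellers shifts supply up by 3: 56 - 4Q = 22.5 + 3Q + 3, so Q_t = 4.3571. Buyers pay P_b = 38.5714; sellers receive P_s = P_b - 3 = 35.5714.
PS falls from (1/2)(4.7857)(14.3571) = 34.3546 to (1/2)(4.3571)(13.0714) = 28.477, a change of -5.8776.

-5.88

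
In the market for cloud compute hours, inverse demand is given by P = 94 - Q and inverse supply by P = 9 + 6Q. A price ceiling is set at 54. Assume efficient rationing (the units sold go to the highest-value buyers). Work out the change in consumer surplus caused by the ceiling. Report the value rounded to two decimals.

198.15

Free-market equilibrium: 94 - Q = 9 + 6Q gives Q* = 12.1429, P* = 81.8571.
At P = 54, sellers supply (54 - 9)/6 = 7.5 while buyers want more, so the quantity traded is 7.5 at price 54.
CS goes from (1/2)(12.1429)(12.1429) = 73.7245 to 271.875 (computed as (94 - 54)(7.5) - (1/2)(1)(7.5)^2), a change of 198.1505.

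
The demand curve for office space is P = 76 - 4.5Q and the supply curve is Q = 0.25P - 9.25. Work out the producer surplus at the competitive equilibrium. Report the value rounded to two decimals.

Rewriting supply in inverse form: P = 37 + 4Q.
Set 76 - 4.5Q = 37 + 4Q, which gives 39 = 8.5Q, so Q* = 4.5882 and P* = 76 - 4.5(4.5882) = 55.3529.
The supply curve's price intercept is 37, so PS = (1/2)(Q*)(P* - 37) = (1/2)(4.5882)(18.3529) = 42.1038.

42.10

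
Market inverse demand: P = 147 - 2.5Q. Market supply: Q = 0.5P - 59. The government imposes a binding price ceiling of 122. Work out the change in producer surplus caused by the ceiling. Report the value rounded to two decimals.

Rewriting supply in inverse form: P = 118 + 2Q.
Free-market equilibrium: 147 - 2.5Q = 118 + 2Q gives Q* = 6.4444, P* = 130.8889.
At the ceiling price 122, quantity supplied is (122 - 118)/2 = 2; supply is the short side, so Q = 2 trades at P = 122.
PS goes from (1/2)(6.4444)(12.8889) = 41.5309 to 4 (computed as (122 - 118)(2) - (1/2)(2)(2)^2), a change of -37.5309.

-37.53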